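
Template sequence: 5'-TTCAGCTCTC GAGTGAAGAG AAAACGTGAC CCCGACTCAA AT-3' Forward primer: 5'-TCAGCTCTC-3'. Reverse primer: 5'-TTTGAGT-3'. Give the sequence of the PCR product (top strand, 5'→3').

Forward primer TCAGCTCTC is found on the top strand at positions 2–10.
Reverse complement of the reverse primer: ACTCAAA. This occurs on the top strand at positions 35–41.
The product is the template from position 2 through 41 (40 bp).

5'-TCAGCTCTCGAGTGAAGAGAAAACGTGACCCCGACTCAAA-3'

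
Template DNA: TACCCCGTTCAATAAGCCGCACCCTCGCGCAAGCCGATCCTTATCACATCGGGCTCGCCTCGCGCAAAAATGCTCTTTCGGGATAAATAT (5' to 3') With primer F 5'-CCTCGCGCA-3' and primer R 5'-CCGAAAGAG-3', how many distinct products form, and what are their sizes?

The forward primer CCTCGCGCA matches the top strand at positions 23–31, 58–66.
The reverse primer's reverse complement is CTCTTTCGG, matching at positions 73–81.
Each forward site pairs with the reverse site to give a product ending at position 81: sizes 59, 24 bp.

Two products: 59 bp, 24 bp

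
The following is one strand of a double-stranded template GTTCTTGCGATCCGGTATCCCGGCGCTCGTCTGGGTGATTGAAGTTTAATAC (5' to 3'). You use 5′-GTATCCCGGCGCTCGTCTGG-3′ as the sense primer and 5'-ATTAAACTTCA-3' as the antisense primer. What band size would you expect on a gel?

Scanning the template, GTATCCCGGCGCTCGTCTGG occurs at positions 15–34; this primer anneals to the bottom strand there with its 3' end pointing downstream.
Taking the reverse complement of ATTAAACTTCA gives TGAAGTTTAAT, found at positions 40–50 on the template; the primer anneals here to the top strand with its 3' end pointing upstream.
The product runs from position 15 to position 50, so its length is 50 − 15 + 1 = 36 bp.

36 bp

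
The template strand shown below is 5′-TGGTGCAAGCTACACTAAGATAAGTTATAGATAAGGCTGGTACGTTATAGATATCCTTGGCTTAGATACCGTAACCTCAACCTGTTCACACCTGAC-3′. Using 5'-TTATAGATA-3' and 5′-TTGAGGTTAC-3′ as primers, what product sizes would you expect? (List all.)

56 bp, 36 bp

The forward primer TTATAGATA matches the top strand at positions 25–33, 45–53.
The reverse primer's reverse complement is GTAACCTCAA, matching at positions 71–80.
Each forward site pairs with the reverse site to give a product ending at position 80: sizes 56, 36 bp.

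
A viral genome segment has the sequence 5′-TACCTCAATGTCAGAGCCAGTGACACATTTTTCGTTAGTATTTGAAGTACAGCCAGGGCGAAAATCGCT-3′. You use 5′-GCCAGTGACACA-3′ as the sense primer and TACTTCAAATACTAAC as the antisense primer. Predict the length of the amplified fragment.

34 bp

Scanning the template, GCCAGTGACACA occurs at positions 16–27; this primer anneals to the bottom strand there with its 3' end pointing downstream.
The reverse primer's reverse complement is GTTAGTATTTGAAGTA, which matches the template at positions 34–49.
The product runs from position 16 to position 49, so its length is 49 − 16 + 1 = 34 bp.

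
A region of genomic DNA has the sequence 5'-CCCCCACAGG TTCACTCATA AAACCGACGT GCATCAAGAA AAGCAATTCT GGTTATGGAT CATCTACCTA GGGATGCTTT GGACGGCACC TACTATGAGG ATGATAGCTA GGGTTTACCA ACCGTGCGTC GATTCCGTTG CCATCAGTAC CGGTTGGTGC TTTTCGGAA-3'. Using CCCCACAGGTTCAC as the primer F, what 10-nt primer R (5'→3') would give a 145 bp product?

5'-TGATGGCAAC-3'

The forward primer binds at positions 2–15, so a 145 bp product ends at position 2 + 145 − 1 = 146.
The reverse primer anneals to the top strand over positions 137–146, i.e. to GTTGCCATCA.
Its sequence written 5'→3' is the reverse complement: TGATGGCAAC.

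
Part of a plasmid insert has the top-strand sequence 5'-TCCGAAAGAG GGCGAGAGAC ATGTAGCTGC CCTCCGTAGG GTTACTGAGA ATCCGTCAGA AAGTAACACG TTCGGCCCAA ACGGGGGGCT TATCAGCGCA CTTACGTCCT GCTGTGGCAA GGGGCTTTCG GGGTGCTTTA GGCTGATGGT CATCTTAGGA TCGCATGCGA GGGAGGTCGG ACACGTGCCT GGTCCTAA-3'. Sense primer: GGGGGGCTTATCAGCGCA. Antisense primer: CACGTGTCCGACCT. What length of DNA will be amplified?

105 bp

Forward primer GGGGGGCTTATCAGCGCA is found on the top strand at positions 83–100.
Taking the reverse complement of CACGTGTCCGACCT gives AGGTCGGACACGTG, found at positions 174–187 on the template; the primer anneals here to the top strand with its 3' end pointing upstream.
Amplicon spans positions 83–187: 105 bp.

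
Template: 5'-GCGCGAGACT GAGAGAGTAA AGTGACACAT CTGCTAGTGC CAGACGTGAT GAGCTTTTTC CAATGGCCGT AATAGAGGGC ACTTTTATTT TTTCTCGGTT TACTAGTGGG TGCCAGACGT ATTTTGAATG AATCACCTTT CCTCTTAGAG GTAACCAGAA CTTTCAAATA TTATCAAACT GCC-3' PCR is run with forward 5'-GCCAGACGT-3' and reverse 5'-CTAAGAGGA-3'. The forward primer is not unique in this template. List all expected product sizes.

110 bp, 37 bp

The forward primer GCCAGACGT matches the top strand at positions 39–47, 112–120.
The reverse primer's reverse complement is TCCTCTTAG, matching at positions 140–148.
Each forward site pairs with the reverse site to give a product ending at position 148: sizes 110, 37 bp.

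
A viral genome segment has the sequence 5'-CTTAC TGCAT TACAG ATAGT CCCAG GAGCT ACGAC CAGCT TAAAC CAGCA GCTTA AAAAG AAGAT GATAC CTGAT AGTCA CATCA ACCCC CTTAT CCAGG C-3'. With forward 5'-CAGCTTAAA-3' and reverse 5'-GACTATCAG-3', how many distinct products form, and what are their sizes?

Two products: 44 bp, 31 bp

The forward primer CAGCTTAAA matches the top strand at positions 36–44, 49–57.
The reverse primer's reverse complement is CTGATAGTC, matching at positions 71–79.
Each forward site pairs with the reverse site to give a product ending at position 79: sizes 44, 31 bp.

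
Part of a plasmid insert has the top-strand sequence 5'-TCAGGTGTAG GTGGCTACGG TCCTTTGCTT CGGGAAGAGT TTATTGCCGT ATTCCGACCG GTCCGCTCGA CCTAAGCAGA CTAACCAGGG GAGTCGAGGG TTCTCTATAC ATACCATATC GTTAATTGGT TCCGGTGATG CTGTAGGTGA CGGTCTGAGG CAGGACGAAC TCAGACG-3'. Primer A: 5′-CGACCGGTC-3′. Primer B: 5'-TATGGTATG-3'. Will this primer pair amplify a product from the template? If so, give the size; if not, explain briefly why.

Yes — a 64 bp product.

Primer A (CGACCGGTC) matches the top strand at positions 55–63; it acts as a forward primer.
Primer B's reverse complement is CATACCATA, matching the top strand at positions 110–118; it acts as a reverse primer.
The 3' ends face each other across positions 55–118, giving a 64 bp product.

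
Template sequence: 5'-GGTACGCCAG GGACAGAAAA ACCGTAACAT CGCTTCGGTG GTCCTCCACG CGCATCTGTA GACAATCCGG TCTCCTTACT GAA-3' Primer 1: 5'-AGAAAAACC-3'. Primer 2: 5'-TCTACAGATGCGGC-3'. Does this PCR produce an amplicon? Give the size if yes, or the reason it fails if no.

No product — primer 2 has no binding site in the template.

Primer 2 (TCTACAGATGCGGC) does not match the top strand, and its reverse complement GCCGCATCTGTAGA does not match either.
With no annealing site for primer 2, no amplification occurs.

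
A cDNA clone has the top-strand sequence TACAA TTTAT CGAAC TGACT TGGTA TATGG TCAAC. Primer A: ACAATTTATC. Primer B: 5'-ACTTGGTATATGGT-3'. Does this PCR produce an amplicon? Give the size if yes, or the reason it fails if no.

No product — both primers anneal to the same strand and extend in the same direction.

Primer A (ACAATTTATC) matches the top strand at positions 2–11 (3' end points downstream).
Primer B (ACTTGGTATATGGT) also matches the top strand directly, at positions 18–31 — its reverse complement ACCATATACCAAGT is not present.
Both primers anneal to the bottom strand with 3' ends pointing the same way, so neither can prime synthesis back toward the other.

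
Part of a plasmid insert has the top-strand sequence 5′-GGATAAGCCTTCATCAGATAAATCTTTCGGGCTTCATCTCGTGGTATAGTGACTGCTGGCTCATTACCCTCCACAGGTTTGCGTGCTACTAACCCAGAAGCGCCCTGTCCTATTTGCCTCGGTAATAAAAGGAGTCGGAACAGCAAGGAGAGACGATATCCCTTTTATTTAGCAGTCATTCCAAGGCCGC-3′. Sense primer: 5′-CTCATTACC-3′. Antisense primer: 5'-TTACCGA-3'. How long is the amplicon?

66 bp

Scanning the template, CTCATTACC occurs at positions 60–68; this primer anneals to the bottom strand there with its 3' end pointing downstream.
The reverse primer's reverse complement is TCGGTAA, which matches the template at positions 119–125.
Product length = (reverse-primer end) − (forward-primer start) + 1 = 125 − 60 + 1 = 66 bp.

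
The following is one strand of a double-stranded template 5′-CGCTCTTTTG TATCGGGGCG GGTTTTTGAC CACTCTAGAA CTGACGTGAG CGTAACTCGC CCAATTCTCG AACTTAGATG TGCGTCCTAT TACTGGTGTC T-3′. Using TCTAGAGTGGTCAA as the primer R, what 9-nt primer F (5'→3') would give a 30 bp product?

5'-GTATCGGGG-3'

The reverse primer's reverse complement TTGACCACTCTAGA matches the template at positions 26–39, so the product ends at position 39.
A 30 bp product then starts at position 39 − 30 + 1 = 10.
The forward primer is identical to the top strand there: GTATCGGGG.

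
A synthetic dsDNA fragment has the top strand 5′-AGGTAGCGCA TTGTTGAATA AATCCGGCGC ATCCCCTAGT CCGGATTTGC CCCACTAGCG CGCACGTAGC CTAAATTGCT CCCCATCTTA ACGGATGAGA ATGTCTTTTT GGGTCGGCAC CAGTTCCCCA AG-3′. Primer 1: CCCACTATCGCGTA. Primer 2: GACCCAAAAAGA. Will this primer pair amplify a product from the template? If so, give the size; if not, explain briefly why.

No product — primer 1 has no binding site in the template.

Primer 1 (CCCACTATCGCGTA) does not match the top strand, and its reverse complement TACGCGATAGTGGG does not match either.
With no annealing site for primer 1, no amplification occurs.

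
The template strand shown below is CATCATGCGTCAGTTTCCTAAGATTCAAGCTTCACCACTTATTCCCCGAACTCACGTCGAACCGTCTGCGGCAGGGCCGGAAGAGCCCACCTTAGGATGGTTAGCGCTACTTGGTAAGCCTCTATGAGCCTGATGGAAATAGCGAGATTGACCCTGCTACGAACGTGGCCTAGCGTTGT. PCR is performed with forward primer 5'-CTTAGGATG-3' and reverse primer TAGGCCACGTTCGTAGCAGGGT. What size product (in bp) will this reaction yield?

82 bp

The forward primer matches the template at positions 91–99.
Reverse complement of the reverse primer: ACCCTGCTACGAACGTGGCCTA. This occurs on the top strand at positions 151–172.
Amplicon spans positions 91–172: 82 bp.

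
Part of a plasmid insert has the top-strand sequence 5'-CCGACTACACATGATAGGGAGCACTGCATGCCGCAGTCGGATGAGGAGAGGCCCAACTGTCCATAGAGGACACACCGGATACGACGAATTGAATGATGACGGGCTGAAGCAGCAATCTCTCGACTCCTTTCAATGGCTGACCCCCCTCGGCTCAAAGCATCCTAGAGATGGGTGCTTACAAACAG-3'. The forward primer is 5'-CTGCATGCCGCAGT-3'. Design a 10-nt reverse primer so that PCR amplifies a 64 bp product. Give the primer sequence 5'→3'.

The forward primer binds at positions 24–37, so a 64 bp product ends at position 24 + 64 − 1 = 87.
The reverse primer anneals to the top strand over positions 78–87, i.e. to GATACGACGA.
Its sequence written 5'→3' is the reverse complement: TCGTCGTATC.

5'-TCGTCGTATC-3'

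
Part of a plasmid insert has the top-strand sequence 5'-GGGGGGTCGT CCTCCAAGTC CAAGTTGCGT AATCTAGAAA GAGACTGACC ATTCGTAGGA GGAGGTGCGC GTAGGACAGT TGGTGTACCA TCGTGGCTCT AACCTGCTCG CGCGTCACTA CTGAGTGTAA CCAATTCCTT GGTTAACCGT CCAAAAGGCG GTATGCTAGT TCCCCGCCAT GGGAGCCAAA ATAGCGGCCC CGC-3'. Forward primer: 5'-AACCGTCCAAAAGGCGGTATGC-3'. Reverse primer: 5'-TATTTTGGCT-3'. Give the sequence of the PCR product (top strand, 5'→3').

5'-AACCGTCCAAAAGGCGGTATGCTAGTTCCCCGCCATGGGAGCCAAAATA-3'

Forward primer AACCGTCCAAAAGGCGGTATGC is found on the top strand at positions 145–166.
Taking the reverse complement of TATTTTGGCT gives AGCCAAAATA, found at positions 184–193 on the template; the primer anneals here to the top strand with its 3' end pointing upstream.
The product is the template from position 145 through 193 (49 bp).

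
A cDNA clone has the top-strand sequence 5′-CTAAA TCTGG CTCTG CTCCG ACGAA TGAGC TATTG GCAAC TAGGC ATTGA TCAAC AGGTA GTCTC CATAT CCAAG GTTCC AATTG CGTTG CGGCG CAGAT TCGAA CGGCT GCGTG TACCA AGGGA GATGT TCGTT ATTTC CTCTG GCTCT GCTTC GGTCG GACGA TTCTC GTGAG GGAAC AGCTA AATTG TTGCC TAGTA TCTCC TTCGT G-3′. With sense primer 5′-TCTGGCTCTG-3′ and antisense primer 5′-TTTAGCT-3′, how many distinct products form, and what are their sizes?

The forward primer TCTGGCTCTG matches the top strand at positions 6–15, 142–151.
The reverse primer's reverse complement is AGCTAAA, matching at positions 181–187.
Each forward site pairs with the reverse site to give a product ending at position 187: sizes 182, 46 bp.

Two products: 182 bp, 46 bp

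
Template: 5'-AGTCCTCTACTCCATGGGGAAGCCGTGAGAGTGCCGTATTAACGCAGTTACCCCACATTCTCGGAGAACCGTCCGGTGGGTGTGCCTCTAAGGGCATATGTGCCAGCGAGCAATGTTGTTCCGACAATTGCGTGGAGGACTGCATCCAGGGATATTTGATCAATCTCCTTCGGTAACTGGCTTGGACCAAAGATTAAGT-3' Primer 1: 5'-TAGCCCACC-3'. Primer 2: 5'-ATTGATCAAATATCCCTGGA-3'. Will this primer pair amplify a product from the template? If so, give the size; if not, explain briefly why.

No product — primer 1 has no binding site in the template.

Primer 1 (TAGCCCACC) does not match the top strand, and its reverse complement GGTGGGCTA does not match either.
With no annealing site for primer 1, no amplification occurs.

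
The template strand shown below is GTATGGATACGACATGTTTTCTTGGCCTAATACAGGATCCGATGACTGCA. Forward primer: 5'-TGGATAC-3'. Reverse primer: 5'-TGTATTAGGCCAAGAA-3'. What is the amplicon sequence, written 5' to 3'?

5'-TGGATACGACATGTTTTCTTGGCCTAATACA-3'

Scanning the template, TGGATAC occurs at positions 4–10; this primer anneals to the bottom strand there with its 3' end pointing downstream.
Reverse complement of the reverse primer: TTCTTGGCCTAATACA. This occurs on the top strand at positions 19–34.
The product is the template from position 4 through 34 (31 bp).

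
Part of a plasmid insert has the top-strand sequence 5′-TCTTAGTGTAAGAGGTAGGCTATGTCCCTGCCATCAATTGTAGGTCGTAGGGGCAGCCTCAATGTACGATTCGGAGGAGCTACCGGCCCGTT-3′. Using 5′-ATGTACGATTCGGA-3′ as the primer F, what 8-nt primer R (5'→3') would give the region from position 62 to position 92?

5'-AACGGGCC-3'

The product's 3' end on the top strand is position 92.
The reverse primer anneals to the top strand over positions 85–92, i.e. to GGCCCGTT.
Its sequence written 5'→3' is the reverse complement: AACGGGCC.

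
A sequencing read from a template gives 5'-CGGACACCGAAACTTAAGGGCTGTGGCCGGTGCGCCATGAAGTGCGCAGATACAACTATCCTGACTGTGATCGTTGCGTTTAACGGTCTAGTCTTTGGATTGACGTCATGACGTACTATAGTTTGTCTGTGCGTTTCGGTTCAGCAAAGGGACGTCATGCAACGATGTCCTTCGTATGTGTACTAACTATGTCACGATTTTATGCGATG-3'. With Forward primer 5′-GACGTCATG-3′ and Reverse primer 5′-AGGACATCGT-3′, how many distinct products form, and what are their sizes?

Two products: 70 bp, 21 bp

The forward primer GACGTCATG matches the top strand at positions 102–110, 151–159.
The reverse primer's reverse complement is ACGATGTCCT, matching at positions 162–171.
Each forward site pairs with the reverse site to give a product ending at position 171: sizes 70, 21 bp.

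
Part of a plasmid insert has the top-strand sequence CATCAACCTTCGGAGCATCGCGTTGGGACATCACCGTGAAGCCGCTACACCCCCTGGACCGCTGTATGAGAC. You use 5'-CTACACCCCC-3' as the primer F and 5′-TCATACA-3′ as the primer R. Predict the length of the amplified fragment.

25 bp

Forward primer CTACACCCCC is found on the top strand at positions 45–54.
Reverse complement of the reverse primer: TGTATGA. This occurs on the top strand at positions 63–69.
The product runs from position 45 to position 69, so its length is 69 − 45 + 1 = 25 bp.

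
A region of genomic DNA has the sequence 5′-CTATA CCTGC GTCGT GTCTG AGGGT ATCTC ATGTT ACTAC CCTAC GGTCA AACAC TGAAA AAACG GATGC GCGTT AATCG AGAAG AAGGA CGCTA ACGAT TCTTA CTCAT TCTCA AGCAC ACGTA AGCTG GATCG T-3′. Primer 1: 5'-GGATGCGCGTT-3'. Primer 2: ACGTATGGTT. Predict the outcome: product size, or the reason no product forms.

Primer 2 (ACGTATGGTT) does not match the top strand, and its reverse complement AACCATACGT does not match either.
With no annealing site for primer 2, no amplification occurs.

No product — primer 2 has no binding site in the template.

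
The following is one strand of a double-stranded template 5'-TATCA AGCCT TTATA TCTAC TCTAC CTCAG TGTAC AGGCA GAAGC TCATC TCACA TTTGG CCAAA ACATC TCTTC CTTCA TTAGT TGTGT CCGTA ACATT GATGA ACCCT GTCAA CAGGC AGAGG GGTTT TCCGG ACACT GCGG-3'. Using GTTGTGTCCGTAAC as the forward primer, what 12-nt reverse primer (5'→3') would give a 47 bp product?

The forward primer binds at positions 84–97, so a 47 bp product ends at position 84 + 47 − 1 = 130.
The reverse primer anneals to the top strand over positions 119–130, i.e. to GCAGAGGGGTTT.
Its sequence written 5'→3' is the reverse complement: AAACCCCTCTGC.

5'-AAACCCCTCTGC-3'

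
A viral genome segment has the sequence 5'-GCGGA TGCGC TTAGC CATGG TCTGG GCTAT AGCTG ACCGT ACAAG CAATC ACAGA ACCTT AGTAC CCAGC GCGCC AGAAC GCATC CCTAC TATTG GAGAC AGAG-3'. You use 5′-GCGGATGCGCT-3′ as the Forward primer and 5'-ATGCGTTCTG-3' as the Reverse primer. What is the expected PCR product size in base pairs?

The forward primer matches the template at positions 1–11.
Taking the reverse complement of ATGCGTTCTG gives CAGAACGCAT, found at positions 75–84 on the template; the primer anneals here to the top strand with its 3' end pointing upstream.
The product runs from position 1 to position 84, so its length is 84 − 1 + 1 = 84 bp.

84 bp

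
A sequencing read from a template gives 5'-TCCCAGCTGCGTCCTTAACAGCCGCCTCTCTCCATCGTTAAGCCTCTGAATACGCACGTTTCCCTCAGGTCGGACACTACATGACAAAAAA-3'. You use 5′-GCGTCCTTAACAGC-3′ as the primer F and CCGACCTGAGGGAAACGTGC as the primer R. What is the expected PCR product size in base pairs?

65 bp

The forward primer matches the template at positions 9–22.
The reverse primer's reverse complement is GCACGTTTCCCTCAGGTCGG, which matches the template at positions 54–73.
Product length = (reverse-primer end) − (forward-primer start) + 1 = 73 − 9 + 1 = 65 bp.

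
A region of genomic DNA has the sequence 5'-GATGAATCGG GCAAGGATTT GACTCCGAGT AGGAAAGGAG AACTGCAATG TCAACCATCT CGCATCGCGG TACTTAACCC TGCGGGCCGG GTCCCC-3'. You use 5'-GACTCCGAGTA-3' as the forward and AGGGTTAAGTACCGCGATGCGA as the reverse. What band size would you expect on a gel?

61 bp

Scanning the template, GACTCCGAGTA occurs at positions 21–31; this primer anneals to the bottom strand there with its 3' end pointing downstream.
Reverse complement of the reverse primer: TCGCATCGCGGTACTTAACCCT. This occurs on the top strand at positions 60–81.
The product runs from position 21 to position 81, so its length is 81 − 21 + 1 = 61 bp.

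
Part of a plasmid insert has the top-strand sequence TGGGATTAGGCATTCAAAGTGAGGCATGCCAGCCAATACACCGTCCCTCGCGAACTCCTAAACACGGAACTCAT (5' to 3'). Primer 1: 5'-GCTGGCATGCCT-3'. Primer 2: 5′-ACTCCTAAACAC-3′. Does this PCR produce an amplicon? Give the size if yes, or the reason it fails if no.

Primer 1 (GCTGGCATGCCT) has reverse complement AGGCATGCCAGC, which matches the top strand at positions 22–33; primer 1 anneals to the top strand there with its 3' end pointing upstream toward position 22.
Primer 2 (ACTCCTAAACAC) matches the top strand directly at positions 54–65; it anneals to the bottom strand with its 3' end pointing downstream toward position 65.
The 3' ends diverge (primer 1 extends toward position 1, primer 2 toward position 74), so the primers never converge on a shared product.

No product — the primers' 3' ends point away from each other.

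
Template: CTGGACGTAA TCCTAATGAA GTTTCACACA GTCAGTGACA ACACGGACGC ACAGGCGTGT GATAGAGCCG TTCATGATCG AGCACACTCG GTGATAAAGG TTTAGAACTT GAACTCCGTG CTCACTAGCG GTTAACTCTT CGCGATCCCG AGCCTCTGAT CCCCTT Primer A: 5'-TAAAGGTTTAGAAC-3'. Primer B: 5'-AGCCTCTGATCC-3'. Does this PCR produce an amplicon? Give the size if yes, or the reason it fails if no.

No product — both primers anneal to the same strand and extend in the same direction.

Primer A (TAAAGGTTTAGAAC) matches the top strand at positions 95–108 (3' end points downstream).
Primer B (AGCCTCTGATCC) also matches the top strand directly, at positions 151–162 — its reverse complement GGATCAGAGGCT is not present.
Both primers anneal to the bottom strand with 3' ends pointing the same way, so neither can prime synthesis back toward the other.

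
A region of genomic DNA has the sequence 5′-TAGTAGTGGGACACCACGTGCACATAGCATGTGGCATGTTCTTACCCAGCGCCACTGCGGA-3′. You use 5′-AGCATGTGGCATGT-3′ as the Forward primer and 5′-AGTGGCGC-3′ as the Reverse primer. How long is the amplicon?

31 bp

Forward primer AGCATGTGGCATGT is found on the top strand at positions 26–39.
Taking the reverse complement of AGTGGCGC gives GCGCCACT, found at positions 49–56 on the template; the primer anneals here to the top strand with its 3' end pointing upstream.
Amplicon spans positions 26–56: 31 bp.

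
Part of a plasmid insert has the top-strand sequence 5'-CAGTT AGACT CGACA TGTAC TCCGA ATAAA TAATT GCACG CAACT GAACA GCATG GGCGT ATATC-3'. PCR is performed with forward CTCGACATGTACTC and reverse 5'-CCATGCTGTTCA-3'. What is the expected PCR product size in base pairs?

Scanning the template, CTCGACATGTACTC occurs at positions 9–22; this primer anneals to the bottom strand there with its 3' end pointing downstream.
The reverse primer's reverse complement is TGAACAGCATGG, which matches the template at positions 45–56.
The product runs from position 9 to position 56, so its length is 56 − 9 + 1 = 48 bp.

48 bp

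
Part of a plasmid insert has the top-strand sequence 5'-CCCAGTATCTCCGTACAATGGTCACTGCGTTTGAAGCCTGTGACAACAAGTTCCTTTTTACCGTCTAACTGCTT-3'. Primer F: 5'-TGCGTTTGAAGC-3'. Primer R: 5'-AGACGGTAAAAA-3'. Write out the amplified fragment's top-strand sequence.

5'-TGCGTTTGAAGCCTGTGACAACAAGTTCCTTTTTACCGTCT-3'

Scanning the template, TGCGTTTGAAGC occurs at positions 26–37; this primer anneals to the bottom strand there with its 3' end pointing downstream.
Reverse complement of the reverse primer: TTTTTACCGTCT. This occurs on the top strand at positions 55–66.
The product is the template from position 26 through 66 (41 bp).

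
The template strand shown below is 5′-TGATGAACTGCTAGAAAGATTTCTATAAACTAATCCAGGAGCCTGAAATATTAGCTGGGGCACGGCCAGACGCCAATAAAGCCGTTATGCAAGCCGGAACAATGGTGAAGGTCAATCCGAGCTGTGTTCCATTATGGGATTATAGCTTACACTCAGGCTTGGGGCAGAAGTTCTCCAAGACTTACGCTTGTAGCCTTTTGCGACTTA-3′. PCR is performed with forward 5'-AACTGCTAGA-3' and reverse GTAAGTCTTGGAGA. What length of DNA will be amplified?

180 bp

The forward primer matches the template at positions 6–15.
Reverse complement of the reverse primer: TCTCCAAGACTTAC. This occurs on the top strand at positions 172–185.
Amplicon spans positions 6–185: 180 bp.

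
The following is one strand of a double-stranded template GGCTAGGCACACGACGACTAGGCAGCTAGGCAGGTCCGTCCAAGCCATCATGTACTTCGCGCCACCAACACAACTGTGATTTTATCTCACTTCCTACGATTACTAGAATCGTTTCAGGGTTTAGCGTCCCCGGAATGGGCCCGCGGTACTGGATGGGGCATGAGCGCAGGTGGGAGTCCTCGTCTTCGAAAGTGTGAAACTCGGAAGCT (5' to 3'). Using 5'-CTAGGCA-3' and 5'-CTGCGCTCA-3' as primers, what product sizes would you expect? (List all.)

The forward primer CTAGGCA matches the top strand at positions 3–9, 18–24, 26–32.
The reverse primer's reverse complement is TGAGCGCAG, matching at positions 161–169.
Each forward site pairs with the reverse site to give a product ending at position 169: sizes 167, 152, 144 bp.

167 bp, 152 bp, 144 bp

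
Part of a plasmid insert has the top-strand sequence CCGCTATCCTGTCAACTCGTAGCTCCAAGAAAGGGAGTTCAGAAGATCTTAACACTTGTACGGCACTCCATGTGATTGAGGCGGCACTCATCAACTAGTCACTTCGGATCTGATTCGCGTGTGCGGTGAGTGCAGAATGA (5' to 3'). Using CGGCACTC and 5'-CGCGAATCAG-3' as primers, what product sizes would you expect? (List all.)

The forward primer CGGCACTC matches the top strand at positions 61–68, 82–89.
The reverse primer's reverse complement is CTGATTCGCG, matching at positions 110–119.
Each forward site pairs with the reverse site to give a product ending at position 119: sizes 59, 38 bp.

59 bp, 38 bp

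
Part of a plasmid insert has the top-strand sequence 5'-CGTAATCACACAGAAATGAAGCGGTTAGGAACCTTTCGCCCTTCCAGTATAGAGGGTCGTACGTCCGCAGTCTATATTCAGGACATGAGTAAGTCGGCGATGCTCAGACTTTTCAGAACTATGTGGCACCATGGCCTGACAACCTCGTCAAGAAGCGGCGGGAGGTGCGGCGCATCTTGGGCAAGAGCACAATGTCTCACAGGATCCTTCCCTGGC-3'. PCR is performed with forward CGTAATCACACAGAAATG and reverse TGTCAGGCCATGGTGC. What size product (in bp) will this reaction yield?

The forward primer matches the template at positions 1–18.
The reverse primer's reverse complement is GCACCATGGCCTGACA, which matches the template at positions 126–141.
Amplicon spans positions 1–141: 141 bp.

141 bp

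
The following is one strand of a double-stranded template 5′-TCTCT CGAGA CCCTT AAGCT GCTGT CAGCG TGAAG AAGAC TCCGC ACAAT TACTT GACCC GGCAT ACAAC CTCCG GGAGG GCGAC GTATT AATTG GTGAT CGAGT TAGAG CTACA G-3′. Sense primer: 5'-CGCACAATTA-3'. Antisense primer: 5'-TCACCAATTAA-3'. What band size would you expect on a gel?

Scanning the template, CGCACAATTA occurs at positions 43–52; this primer anneals to the bottom strand there with its 3' end pointing downstream.
The reverse primer's reverse complement is TTAATTGGTGA, which matches the template at positions 89–99.
The product runs from position 43 to position 99, so its length is 99 − 43 + 1 = 57 bp.

57 bp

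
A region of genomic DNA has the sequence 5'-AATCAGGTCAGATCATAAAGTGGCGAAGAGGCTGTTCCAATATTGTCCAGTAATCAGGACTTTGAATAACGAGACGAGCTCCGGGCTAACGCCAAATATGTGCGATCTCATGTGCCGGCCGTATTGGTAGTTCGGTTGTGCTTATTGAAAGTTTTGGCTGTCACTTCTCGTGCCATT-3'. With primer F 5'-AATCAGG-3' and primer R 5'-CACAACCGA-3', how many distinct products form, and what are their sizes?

The forward primer AATCAGG matches the top strand at positions 1–7, 52–58.
The reverse primer's reverse complement is TCGGTTGTG, matching at positions 132–140.
Each forward site pairs with the reverse site to give a product ending at position 140: sizes 140, 89 bp.

Two products: 140 bp, 89 bp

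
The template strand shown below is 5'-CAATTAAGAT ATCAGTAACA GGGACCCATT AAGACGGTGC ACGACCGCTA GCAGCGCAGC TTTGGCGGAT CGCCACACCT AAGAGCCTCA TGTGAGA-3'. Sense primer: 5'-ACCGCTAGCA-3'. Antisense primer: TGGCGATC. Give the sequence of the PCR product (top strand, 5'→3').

The forward primer matches the template at positions 44–53.
The reverse primer's reverse complement is GATCGCCA, which matches the template at positions 68–75.
The product is the template from position 44 through 75 (32 bp).

5'-ACCGCTAGCAGCGCAGCTTTGGCGGATCGCCA-3'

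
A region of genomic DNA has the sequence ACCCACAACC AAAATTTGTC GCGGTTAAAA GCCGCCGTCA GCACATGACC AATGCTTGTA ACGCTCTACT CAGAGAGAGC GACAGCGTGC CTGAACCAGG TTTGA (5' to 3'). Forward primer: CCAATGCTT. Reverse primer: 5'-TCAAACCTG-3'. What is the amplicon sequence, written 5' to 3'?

The forward primer matches the template at positions 49–57.
Taking the reverse complement of TCAAACCTG gives CAGGTTTGA, found at positions 97–105 on the template; the primer anneals here to the top strand with its 3' end pointing upstream.
The product is the template from position 49 through 105 (57 bp).

5'-CCAATGCTTGTAACGCTCTACTCAGAGAGAGCGACAGCGTGCCTGAACCAGGTTTGA-3'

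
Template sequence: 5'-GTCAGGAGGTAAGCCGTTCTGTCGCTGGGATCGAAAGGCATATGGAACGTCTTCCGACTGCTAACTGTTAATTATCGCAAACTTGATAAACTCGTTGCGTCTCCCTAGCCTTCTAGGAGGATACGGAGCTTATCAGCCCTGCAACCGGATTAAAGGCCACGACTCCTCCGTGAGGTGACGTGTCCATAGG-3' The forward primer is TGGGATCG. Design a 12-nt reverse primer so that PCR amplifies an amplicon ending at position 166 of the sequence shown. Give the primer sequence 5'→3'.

The forward primer binds at positions 26–33; the product's 3' end on the top strand is position 166.
The reverse primer anneals to the top strand over positions 155–166, i.e. to GGCCACGACTCC.
Its sequence written 5'→3' is the reverse complement: GGAGTCGTGGCC.

5'-GGAGTCGTGGCC-3'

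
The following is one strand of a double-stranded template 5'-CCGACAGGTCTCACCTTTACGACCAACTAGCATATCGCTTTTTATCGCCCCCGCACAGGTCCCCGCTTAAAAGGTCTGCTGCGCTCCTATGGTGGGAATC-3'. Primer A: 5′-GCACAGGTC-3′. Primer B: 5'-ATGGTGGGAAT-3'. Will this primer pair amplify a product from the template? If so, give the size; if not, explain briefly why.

Primer A (GCACAGGTC) matches the top strand at positions 53–61 (3' end points downstream).
Primer B (ATGGTGGGAAT) also matches the top strand directly, at positions 89–99 — its reverse complement ATTCCCACCAT is not present.
Both primers anneal to the bottom strand with 3' ends pointing the same way, so neither can prime synthesis back toward the other.

No product — both primers anneal to the same strand and extend in the same direction.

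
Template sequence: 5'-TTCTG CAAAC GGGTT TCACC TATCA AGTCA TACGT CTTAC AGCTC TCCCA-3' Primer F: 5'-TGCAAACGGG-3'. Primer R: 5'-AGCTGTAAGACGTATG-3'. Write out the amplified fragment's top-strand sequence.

5'-TGCAAACGGGTTTCACCTATCAAGTCATACGTCTTACAGCT-3'

The forward primer matches the template at positions 4–13.
Reverse complement of the reverse primer: CATACGTCTTACAGCT. This occurs on the top strand at positions 29–44.
The product is the template from position 4 through 44 (41 bp).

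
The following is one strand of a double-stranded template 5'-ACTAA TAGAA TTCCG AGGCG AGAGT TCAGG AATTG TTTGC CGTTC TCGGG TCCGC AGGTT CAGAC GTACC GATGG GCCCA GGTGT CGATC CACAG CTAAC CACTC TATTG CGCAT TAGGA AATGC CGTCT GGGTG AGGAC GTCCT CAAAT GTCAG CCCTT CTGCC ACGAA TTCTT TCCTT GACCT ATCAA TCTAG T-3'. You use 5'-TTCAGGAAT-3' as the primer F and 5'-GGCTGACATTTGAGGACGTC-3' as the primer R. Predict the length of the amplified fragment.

133 bp

The forward primer matches the template at positions 25–33.
Reverse complement of the reverse primer: GACGTCCTCAAATGTCAGCC. This occurs on the top strand at positions 138–157.
Product length = (reverse-primer end) − (forward-primer start) + 1 = 157 − 25 + 1 = 133 bp.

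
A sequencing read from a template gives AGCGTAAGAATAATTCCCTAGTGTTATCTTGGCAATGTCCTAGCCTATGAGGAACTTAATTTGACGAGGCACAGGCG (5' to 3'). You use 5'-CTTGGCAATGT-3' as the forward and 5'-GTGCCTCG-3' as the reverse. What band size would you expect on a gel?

45 bp

Scanning the template, CTTGGCAATGT occurs at positions 28–38; this primer anneals to the bottom strand there with its 3' end pointing downstream.
Reverse complement of the reverse primer: CGAGGCAC. This occurs on the top strand at positions 65–72.
Amplicon spans positions 28–72: 45 bp.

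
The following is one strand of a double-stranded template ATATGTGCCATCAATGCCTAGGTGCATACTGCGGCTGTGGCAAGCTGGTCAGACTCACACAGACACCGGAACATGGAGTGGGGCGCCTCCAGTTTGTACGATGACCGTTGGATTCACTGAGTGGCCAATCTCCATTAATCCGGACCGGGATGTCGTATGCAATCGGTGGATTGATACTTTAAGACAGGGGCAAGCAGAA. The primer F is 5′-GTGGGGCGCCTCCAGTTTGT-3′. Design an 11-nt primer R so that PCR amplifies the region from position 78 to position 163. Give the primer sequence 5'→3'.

The product's 3' end on the top strand is position 163.
The reverse primer anneals to the top strand over positions 153–163, i.e. to TCGTATGCAAT.
Its sequence written 5'→3' is the reverse complement: ATTGCATACGA.

5'-ATTGCATACGA-3'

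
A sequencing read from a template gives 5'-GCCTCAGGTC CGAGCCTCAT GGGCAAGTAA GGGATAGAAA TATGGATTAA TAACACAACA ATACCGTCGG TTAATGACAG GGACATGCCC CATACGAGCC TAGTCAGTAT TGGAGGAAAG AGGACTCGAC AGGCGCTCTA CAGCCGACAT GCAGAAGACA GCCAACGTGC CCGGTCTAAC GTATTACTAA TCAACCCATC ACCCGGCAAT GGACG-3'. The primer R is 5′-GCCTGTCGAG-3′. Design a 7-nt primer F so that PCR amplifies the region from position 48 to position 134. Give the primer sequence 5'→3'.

5'-TAATAAC-3'

The reverse primer's reverse complement CTCGACAGGC matches the template at positions 125–134; the product starts at position 48.
The forward primer is identical to the top strand over positions 48–54: TAATAAC.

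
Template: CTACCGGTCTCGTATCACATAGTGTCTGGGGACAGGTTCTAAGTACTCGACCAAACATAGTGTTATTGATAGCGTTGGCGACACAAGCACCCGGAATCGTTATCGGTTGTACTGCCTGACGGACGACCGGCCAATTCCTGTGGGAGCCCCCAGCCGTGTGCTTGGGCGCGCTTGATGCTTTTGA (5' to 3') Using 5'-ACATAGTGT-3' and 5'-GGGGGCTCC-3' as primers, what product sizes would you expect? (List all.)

135 bp, 97 bp

The forward primer ACATAGTGT matches the top strand at positions 17–25, 55–63.
The reverse primer's reverse complement is GGAGCCCCC, matching at positions 143–151.
Each forward site pairs with the reverse site to give a product ending at position 151: sizes 135, 97 bp.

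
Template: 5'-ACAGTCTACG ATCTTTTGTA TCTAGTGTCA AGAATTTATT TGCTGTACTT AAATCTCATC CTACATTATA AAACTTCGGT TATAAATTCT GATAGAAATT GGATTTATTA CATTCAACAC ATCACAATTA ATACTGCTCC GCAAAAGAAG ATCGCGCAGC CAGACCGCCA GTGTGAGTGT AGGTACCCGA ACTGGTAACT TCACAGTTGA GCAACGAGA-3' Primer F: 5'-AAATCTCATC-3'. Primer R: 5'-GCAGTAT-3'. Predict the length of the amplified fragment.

The forward primer matches the template at positions 51–60.
Taking the reverse complement of GCAGTAT gives ATACTGC, found at positions 131–137 on the template; the primer anneals here to the top strand with its 3' end pointing upstream.
Amplicon spans positions 51–137: 87 bp.

87 bp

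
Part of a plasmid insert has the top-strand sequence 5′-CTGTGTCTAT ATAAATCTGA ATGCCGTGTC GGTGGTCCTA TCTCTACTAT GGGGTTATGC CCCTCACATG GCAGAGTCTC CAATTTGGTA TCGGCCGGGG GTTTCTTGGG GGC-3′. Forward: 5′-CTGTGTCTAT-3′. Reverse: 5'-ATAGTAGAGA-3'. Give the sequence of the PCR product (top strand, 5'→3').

Forward primer CTGTGTCTAT is found on the top strand at positions 1–10.
Taking the reverse complement of ATAGTAGAGA gives TCTCTACTAT, found at positions 41–50 on the template; the primer anneals here to the top strand with its 3' end pointing upstream.
The product is the template from position 1 through 50 (50 bp).

5'-CTGTGTCTATATAAATCTGAATGCCGTGTCGGTGGTCCTATCTCTACTAT-3'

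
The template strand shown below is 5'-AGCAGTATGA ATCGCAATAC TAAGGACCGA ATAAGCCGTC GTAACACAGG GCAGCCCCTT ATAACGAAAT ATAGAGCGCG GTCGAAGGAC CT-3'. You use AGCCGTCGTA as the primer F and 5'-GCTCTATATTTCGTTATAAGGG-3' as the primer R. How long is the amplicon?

The forward primer matches the template at positions 34–43.
Reverse complement of the reverse primer: CCCTTATAACGAAATATAGAGC. This occurs on the top strand at positions 56–77.
The product runs from position 34 to position 77, so its length is 77 − 34 + 1 = 44 bp.

44 bp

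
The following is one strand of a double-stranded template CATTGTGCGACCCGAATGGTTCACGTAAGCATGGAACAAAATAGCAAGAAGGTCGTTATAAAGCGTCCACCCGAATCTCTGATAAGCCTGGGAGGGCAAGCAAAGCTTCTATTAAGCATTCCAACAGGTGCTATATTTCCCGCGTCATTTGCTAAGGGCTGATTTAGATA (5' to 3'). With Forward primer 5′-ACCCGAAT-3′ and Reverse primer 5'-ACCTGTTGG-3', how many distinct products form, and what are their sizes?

The forward primer ACCCGAAT matches the top strand at positions 10–17, 69–76.
The reverse primer's reverse complement is CCAACAGGT, matching at positions 121–129.
Each forward site pairs with the reverse site to give a product ending at position 129: sizes 120, 61 bp.

Two products: 120 bp, 61 bp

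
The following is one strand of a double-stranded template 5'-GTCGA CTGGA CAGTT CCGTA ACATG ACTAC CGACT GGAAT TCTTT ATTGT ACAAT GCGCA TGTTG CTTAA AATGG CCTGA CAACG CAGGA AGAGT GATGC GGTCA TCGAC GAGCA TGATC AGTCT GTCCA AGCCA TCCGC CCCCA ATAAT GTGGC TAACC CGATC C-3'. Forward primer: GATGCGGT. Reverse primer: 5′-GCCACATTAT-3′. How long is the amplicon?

60 bp

The forward primer matches the template at positions 96–103.
The reverse primer's reverse complement is ATAATGTGGC, which matches the template at positions 146–155.
Product length = (reverse-primer end) − (forward-primer start) + 1 = 155 − 96 + 1 = 60 bp.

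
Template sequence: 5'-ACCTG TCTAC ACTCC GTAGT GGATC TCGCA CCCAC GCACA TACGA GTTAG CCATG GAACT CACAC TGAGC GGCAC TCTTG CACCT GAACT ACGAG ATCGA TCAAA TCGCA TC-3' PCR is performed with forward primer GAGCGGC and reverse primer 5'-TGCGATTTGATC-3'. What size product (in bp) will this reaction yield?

Forward primer GAGCGGC is found on the top strand at positions 67–73.
Taking the reverse complement of TGCGATTTGATC gives GATCAAATCGCA, found at positions 99–110 on the template; the primer anneals here to the top strand with its 3' end pointing upstream.
The product runs from position 67 to position 110, so its length is 110 − 67 + 1 = 44 bp.

44 bp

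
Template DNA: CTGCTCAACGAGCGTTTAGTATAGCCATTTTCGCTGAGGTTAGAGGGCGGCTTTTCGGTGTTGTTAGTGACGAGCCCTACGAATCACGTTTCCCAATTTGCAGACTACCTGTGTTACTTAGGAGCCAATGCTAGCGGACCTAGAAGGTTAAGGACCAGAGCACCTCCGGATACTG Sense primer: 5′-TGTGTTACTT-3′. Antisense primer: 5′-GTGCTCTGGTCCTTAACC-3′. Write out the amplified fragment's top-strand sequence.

5'-TGTGTTACTTAGGAGCCAATGCTAGCGGACCTAGAAGGTTAAGGACCAGAGCAC-3'

The forward primer matches the template at positions 110–119.
Reverse complement of the reverse primer: GGTTAAGGACCAGAGCAC. This occurs on the top strand at positions 146–163.
The product is the template from position 110 through 163 (54 bp).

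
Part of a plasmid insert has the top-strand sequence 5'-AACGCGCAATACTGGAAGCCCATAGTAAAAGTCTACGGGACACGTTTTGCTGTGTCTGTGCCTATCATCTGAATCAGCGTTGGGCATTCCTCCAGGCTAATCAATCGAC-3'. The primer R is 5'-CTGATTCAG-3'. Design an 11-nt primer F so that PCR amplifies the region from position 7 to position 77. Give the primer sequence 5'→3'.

5'-CAATACTGGAA-3'

The reverse primer's reverse complement CTGAATCAG matches the template at positions 69–77; the product starts at position 7.
The forward primer is identical to the top strand over positions 7–17: CAATACTGGAA.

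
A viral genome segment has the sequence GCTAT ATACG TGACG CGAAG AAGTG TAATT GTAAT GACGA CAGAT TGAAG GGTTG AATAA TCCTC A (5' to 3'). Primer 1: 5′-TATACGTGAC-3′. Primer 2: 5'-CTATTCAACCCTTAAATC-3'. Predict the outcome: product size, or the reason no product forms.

Primer 2 (CTATTCAACCCTTAAATC) does not match the top strand, and its reverse complement GATTTAAGGGTTGAATAG does not match either.
With no annealing site for primer 2, no amplification occurs.

No product — primer 2 has no binding site in the template.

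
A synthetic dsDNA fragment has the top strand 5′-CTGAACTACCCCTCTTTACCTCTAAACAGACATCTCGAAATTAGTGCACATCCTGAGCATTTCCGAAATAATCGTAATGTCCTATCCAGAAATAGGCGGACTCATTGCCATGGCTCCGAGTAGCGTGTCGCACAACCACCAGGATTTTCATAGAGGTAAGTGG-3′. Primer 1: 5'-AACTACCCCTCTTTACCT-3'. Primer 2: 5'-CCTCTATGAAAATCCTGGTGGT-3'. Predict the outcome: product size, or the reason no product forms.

Primer 1 (AACTACCCCTCTTTACCT) matches the top strand at positions 4–21; it acts as a forward primer.
Primer 2's reverse complement is ACCACCAGGATTTTCATAGAGG, matching the top strand at positions 135–156; it acts as a reverse primer.
The 3' ends face each other across positions 4–156, giving a 153 bp product.

Yes — a 153 bp product.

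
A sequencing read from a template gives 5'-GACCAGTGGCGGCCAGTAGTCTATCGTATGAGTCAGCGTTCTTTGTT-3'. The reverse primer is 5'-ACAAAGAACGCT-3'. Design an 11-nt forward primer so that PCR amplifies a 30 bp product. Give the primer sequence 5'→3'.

5'-TAGTCTATCGT-3'

The reverse primer's reverse complement AGCGTTCTTTGT matches the template at positions 35–46, so the product ends at position 46.
A 30 bp product then starts at position 46 − 30 + 1 = 17.
The forward primer is identical to the top strand there: TAGTCTATCGT.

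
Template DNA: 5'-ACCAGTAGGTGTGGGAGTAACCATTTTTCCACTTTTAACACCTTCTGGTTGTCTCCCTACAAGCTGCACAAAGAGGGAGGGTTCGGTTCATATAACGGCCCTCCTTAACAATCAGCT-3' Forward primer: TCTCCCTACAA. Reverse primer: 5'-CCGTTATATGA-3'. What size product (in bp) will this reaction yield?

Scanning the template, TCTCCCTACAA occurs at positions 52–62; this primer anneals to the bottom strand there with its 3' end pointing downstream.
Reverse complement of the reverse primer: TCATATAACGG. This occurs on the top strand at positions 88–98.
The product runs from position 52 to position 98, so its length is 98 − 52 + 1 = 47 bp.

47 bp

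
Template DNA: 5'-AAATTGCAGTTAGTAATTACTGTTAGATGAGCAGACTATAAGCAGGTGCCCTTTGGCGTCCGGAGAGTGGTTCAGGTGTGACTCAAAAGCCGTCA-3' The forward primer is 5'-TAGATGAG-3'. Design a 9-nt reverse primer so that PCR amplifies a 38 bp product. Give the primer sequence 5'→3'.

The forward primer binds at positions 24–31, so a 38 bp product ends at position 24 + 38 − 1 = 61.
The reverse primer anneals to the top strand over positions 53–61, i.e. to TTGGCGTCC.
Its sequence written 5'→3' is the reverse complement: GGACGCCAA.

5'-GGACGCCAA-3'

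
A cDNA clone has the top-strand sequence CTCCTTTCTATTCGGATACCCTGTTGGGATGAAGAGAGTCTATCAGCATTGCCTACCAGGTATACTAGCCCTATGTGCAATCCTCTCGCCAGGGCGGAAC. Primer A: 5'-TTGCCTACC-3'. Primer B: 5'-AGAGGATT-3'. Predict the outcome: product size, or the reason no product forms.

Primer A (TTGCCTACC) matches the top strand at positions 49–57; it acts as a forward primer.
Primer B's reverse complement is AATCCTCT, matching the top strand at positions 79–86; it acts as a reverse primer.
The 3' ends face each other across positions 49–86, giving a 38 bp product.

Yes — a 38 bp product.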